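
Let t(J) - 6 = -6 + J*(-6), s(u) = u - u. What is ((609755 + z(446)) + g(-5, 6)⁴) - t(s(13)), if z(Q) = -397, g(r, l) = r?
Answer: 609983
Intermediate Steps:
s(u) = 0
t(J) = -6*J (t(J) = 6 + (-6 + J*(-6)) = 6 + (-6 - 6*J) = -6*J)
((609755 + z(446)) + g(-5, 6)⁴) - t(s(13)) = ((609755 - 397) + (-5)⁴) - (-6)*0 = (609358 + 625) - 1*0 = 609983 + 0 = 609983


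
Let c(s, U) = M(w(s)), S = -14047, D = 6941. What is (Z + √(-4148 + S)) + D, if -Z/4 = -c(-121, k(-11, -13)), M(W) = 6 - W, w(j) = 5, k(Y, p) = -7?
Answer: 6945 + I*√18195 ≈ 6945.0 + 134.89*I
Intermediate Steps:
c(s, U) = 1 (c(s, U) = 6 - 1*5 = 6 - 5 = 1)
Z = 4 (Z = -(-4) = -4*(-1) = 4)
(Z + √(-4148 + S)) + D = (4 + √(-4148 - 14047)) + 6941 = (4 + √(-18195)) + 6941 = (4 + I*√18195) + 6941 = 6945 + I*√18195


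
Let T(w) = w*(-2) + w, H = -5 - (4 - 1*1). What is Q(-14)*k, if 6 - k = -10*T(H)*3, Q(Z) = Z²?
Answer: 48216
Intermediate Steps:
H = -8 (H = -5 - (4 - 1) = -5 - 1*3 = -5 - 3 = -8)
T(w) = -w (T(w) = -2*w + w = -w)
k = 246 (k = 6 - (-(-10)*(-8))*3 = 6 - (-10*8)*3 = 6 - (-80)*3 = 6 - 1*(-240) = 6 + 240 = 246)
Q(-14)*k = (-14)²*246 = 196*246 = 48216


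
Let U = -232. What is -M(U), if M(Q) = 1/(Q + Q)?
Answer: 1/464 ≈ 0.0021552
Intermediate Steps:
M(Q) = 1/(2*Q)
-M(U) = -1/(2*(-232)) = -(-1)/(2*232) = -1*(-1/464) = 1/464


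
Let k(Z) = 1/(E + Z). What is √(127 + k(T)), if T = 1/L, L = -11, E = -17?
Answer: √1121655/94 ≈ 11.267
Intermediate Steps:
T = -1/11 (T = 1/(-11) = -1/11 ≈ -0.090909)
k(Z) = 1/(-17 + Z)
√(127 + k(T)) = √(127 + 1/(-17 - 1/11)) = √(127 + 1/(-188/11)) = √(127 - 11/188) = √(23865/188) = √1121655/94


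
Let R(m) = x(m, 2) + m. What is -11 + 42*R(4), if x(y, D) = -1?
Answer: 115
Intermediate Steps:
R(m) = -1 + m
-11 + 42*R(4) = -11 + 42*(-1 + 4) = -11 + 42*3 = -11 + 126 = 115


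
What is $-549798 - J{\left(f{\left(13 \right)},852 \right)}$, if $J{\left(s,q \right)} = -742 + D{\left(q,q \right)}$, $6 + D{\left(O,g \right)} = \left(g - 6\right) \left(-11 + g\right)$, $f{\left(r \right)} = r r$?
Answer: $-1260536$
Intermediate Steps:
$f{\left(r \right)} = r^{2}$
$D{\left(O,g \right)} = -6 + \left(-11 + g\right) \left(-6 + g\right)$ ($D{\left(O,g \right)} = -6 + \left(g - 6\right) \left(-11 + g\right) = -6 + \left(-6 + g\right) \left(-11 + g\right) = -6 + \left(-11 + g\right) \left(-6 + g\right)$)
$J{\left(s,q \right)} = -682 + q^{2} - 17 q$ ($J{\left(s,q \right)} = -742 + \left(60 + q^{2} - 17 q\right) = -682 + q^{2} - 17 q$)
$-549798 - J{\left(f{\left(13 \right)},852 \right)} = -549798 - \left(-682 + 852^{2} - 14484\right) = -549798 - \left(-682 + 725904 - 14484\right) = -549798 - 710738 = -1260536$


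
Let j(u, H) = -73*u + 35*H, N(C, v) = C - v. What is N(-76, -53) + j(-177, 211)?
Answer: 20283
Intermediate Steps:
N(-76, -53) + j(-177, 211) = (-76 - 1*(-53)) + (-73*(-177) + 35*211) = (-76 + 53) + (12921 + 7385) = -23 + 20306 = 20283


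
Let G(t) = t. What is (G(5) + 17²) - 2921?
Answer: -2627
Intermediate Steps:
(G(5) + 17²) - 2921 = (5 + 17²) - 2921 = (5 + 289) - 2921 = 294 - 2921 = -2627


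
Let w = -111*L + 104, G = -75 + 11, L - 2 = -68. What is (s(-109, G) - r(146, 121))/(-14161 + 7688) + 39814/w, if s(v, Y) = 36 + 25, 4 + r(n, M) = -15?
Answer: 128560811/24047195 ≈ 5.3462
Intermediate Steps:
L = -66 (L = 2 - 68 = -66)
r(n, M) = -19 (r(n, M) = -4 - 15 = -19)
G = -64
s(v, Y) = 61
w = 7430 (w = -111*(-66) + 104 = 7326 + 104 = 7430)
(s(-109, G) - r(146, 121))/(-14161 + 7688) + 39814/w = (61 - 1*(-19))/(-14161 + 7688) + 39814/7430 = (61 + 19)/(-6473) + 39814*(1/7430) = 80*(-1/6473) + 19907/3715 = -80/6473 + 19907/3715 = 128560811/24047195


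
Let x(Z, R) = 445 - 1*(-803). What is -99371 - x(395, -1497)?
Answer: -100619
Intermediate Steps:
x(Z, R) = 1248 (x(Z, R) = 445 + 803 = 1248)
-99371 - x(395, -1497) = -99371 - 1*1248 = -99371 - 1248 = -100619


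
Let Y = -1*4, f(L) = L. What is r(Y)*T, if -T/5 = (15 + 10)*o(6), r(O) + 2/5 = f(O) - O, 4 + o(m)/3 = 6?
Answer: 300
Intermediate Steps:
o(m) = 6 (o(m) = -12 + 3*6 = -12 + 18 = 6)
Y = -4
r(O) = -2/5 (r(O) = -2/5 + (O - O) = -2/5 + 0 = -2/5)
T = -750 (T = -5*(15 + 10)*6 = -125*6 = -5*150 = -750)
r(Y)*T = -2/5*(-750) = 300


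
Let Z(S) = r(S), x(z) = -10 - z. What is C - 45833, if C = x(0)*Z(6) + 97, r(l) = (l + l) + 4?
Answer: -45896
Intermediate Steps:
r(l) = 4 + 2*l (r(l) = 2*l + 4 = 4 + 2*l)
Z(S) = 4 + 2*S
C = -63 (C = (-10 - 1*0)*(4 + 2*6) + 97 = (-10 + 0)*(4 + 12) + 97 = -10*16 + 97 = -160 + 97 = -63)
C - 45833 = -63 - 45833 = -45896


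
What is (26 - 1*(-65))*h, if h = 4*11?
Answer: 4004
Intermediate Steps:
h = 44
(26 - 1*(-65))*h = (26 - 1*(-65))*44 = (26 + 65)*44 = 91*44 = 4004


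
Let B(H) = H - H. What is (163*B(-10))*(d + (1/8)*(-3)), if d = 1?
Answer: 0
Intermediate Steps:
B(H) = 0
(163*B(-10))*(d + (1/8)*(-3)) = (163*0)*(1 + (1/8)*(-3)) = 0*(1 + (1*(⅛))*(-3)) = 0*(1 + (⅛)*(-3)) = 0*(1 - 3/8) = 0*(5/8) = 0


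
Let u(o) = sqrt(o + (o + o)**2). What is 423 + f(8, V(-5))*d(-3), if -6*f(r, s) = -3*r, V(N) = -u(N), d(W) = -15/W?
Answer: 443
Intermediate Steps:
u(o) = sqrt(o + 4*o**2) (u(o) = sqrt(o + (2*o)**2) = sqrt(o + 4*o**2))
V(N) = -sqrt(N*(1 + 4*N))
f(r, s) = r/2 (f(r, s) = -(-1)*r/2 = r/2)
423 + f(8, V(-5))*d(-3) = 423 + ((1/2)*8)*(-15/(-3)) = 423 + 4*(-15*(-1/3)) = 423 + 4*5 = 423 + 20 = 443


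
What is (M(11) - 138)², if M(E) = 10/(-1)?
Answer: 21904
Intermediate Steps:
M(E) = -10 (M(E) = 10*(-1) = -10)
(M(11) - 138)² = (-10 - 138)² = (-148)² = 21904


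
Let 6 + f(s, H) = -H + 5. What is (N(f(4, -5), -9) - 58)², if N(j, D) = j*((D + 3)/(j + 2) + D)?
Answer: 9604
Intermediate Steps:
f(s, H) = -1 - H (f(s, H) = -6 + (-H + 5) = -6 + (5 - H) = -1 - H)
N(j, D) = j*(D + (3 + D)/(2 + j)) (N(j, D) = j*((3 + D)/(2 + j) + D) = j*(D + (3 + D)/(2 + j)))
(N(f(4, -5), -9) - 58)² = ((-1 - 1*(-5))*(3 + 3*(-9) - 9*(-1 - 1*(-5)))/(2 + (-1 - 1*(-5))) - 58)² = ((-1 + 5)*(3 - 27 - 9*(-1 + 5))/(2 + (-1 + 5)) - 58)² = (4*(3 - 27 - 9*4)/(2 + 4) - 58)² = (4*(3 - 27 - 36)/6 - 58)² = (4*(⅙)*(-60) - 58)² = (-40 - 58)² = (-98)² = 9604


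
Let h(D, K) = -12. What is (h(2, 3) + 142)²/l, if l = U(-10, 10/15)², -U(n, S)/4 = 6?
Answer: 4225/144 ≈ 29.340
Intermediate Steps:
U(n, S) = -24 (U(n, S) = -4*6 = -24)
l = 576 (l = (-24)² = 576)
(h(2, 3) + 142)²/l = (-12 + 142)²/576 = 130²*(1/576) = 16900*(1/576) = 4225/144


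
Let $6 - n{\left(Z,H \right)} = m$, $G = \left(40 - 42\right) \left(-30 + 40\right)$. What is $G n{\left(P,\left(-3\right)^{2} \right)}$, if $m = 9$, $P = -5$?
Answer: $60$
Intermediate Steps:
$G = -20$ ($G = \left(-2\right) 10 = -20$)
$n{\left(Z,H \right)} = -3$ ($n{\left(Z,H \right)} = 6 - 9 = -3$)
$G n{\left(P,\left(-3\right)^{2} \right)} = \left(-20\right) \left(-3\right) = 60$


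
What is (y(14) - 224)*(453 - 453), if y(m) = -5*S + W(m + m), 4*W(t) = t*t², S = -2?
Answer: 0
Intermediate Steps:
W(t) = t³/4 (W(t) = (t*t²)/4 = t³/4)
y(m) = 10 + 2*m³ (y(m) = -5*(-2) + (m + m)³/4 = 10 + (2*m)³/4 = 10 + (8*m³)/4 = 10 + 2*m³)
(y(14) - 224)*(453 - 453) = ((10 + 2*14³) - 224)*(453 - 453) = ((10 + 2*2744) - 224)*0 = ((10 + 5488) - 224)*0 = (5498 - 224)*0 = 5274*0 = 0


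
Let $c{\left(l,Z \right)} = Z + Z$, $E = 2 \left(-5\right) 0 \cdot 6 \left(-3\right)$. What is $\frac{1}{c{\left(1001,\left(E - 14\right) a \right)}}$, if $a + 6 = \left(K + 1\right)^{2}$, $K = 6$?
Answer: $- \frac{1}{1204} \approx -0.00083056$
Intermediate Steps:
$E = 0$ ($E = - 10 \cdot 0 \left(-3\right) = \left(-10\right) 0 = 0$)
$a = 43$ ($a = -6 + \left(6 + 1\right)^{2} = -6 + 7^{2} = -6 + 49 = 43$)
$c{\left(l,Z \right)} = 2 Z$
$\frac{1}{c{\left(1001,\left(E - 14\right) a \right)}} = \frac{1}{2 \left(0 - 14\right) 43} = \frac{1}{2 \left(\left(-14\right) 43\right)} = \frac{1}{2 \left(-602\right)} = \frac{1}{-1204} = - \frac{1}{1204}$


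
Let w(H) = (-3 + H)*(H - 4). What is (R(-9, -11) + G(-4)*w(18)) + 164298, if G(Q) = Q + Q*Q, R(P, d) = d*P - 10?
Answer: 166907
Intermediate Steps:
R(P, d) = -10 + P*d (R(P, d) = P*d - 10 = -10 + P*d)
G(Q) = Q + Q²
w(H) = (-4 + H)*(-3 + H) (w(H) = (-3 + H)*(-4 + H) = (-4 + H)*(-3 + H))
(R(-9, -11) + G(-4)*w(18)) + 164298 = ((-10 - 9*(-11)) + (-4*(1 - 4))*(12 + 18² - 7*18)) + 164298 = ((-10 + 99) + (-4*(-3))*(12 + 324 - 126)) + 164298 = (89 + 12*210) + 164298 = (89 + 2520) + 164298 = 2609 + 164298 = 166907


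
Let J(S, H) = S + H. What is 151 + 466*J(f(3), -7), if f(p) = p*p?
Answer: 1083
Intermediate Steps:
f(p) = p²
J(S, H) = H + S
151 + 466*J(f(3), -7) = 151 + 466*(-7 + 3²) = 151 + 466*(-7 + 9) = 151 + 466*2 = 151 + 932 = 1083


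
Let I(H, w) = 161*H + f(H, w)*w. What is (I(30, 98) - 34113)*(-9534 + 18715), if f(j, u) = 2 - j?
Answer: -294039887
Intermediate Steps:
I(H, w) = 161*H + w*(2 - H) (I(H, w) = 161*H + (2 - H)*w = 161*H + w*(2 - H))
(I(30, 98) - 34113)*(-9534 + 18715) = ((161*30 - 1*98*(-2 + 30)) - 34113)*(-9534 + 18715) = ((4830 - 1*98*28) - 34113)*9181 = ((4830 - 2744) - 34113)*9181 = (2086 - 34113)*9181 = -32027*9181 = -294039887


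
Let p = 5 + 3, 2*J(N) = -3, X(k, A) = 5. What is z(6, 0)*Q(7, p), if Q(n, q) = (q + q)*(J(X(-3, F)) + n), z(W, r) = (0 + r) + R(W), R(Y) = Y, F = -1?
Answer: 528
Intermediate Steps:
z(W, r) = W + r (z(W, r) = (0 + r) + W = r + W = W + r)
J(N) = -3/2 (J(N) = (1/2)*(-3) = -3/2)
p = 8
Q(n, q) = 2*q*(-3/2 + n) (Q(n, q) = (q + q)*(-3/2 + n) = (2*q)*(-3/2 + n) = 2*q*(-3/2 + n))
z(6, 0)*Q(7, p) = (6 + 0)*(8*(-3 + 2*7)) = 6*(8*(-3 + 14)) = 6*(8*11) = 6*88 = 528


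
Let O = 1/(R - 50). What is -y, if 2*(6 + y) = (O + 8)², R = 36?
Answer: -9969/392 ≈ -25.431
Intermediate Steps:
O = -1/14 (O = 1/(36 - 50) = 1/(-14) = -1/14 ≈ -0.071429)
y = 9969/392 (y = -6 + (-1/14 + 8)²/2 = -6 + (111/14)²/2 = -6 + (½)*(12321/196) = -6 + 12321/392 = 9969/392 ≈ 25.431)
-y = -1*9969/392 = -9969/392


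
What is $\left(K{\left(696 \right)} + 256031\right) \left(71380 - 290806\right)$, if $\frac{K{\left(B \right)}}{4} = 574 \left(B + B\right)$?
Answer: $-757472375838$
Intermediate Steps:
$K{\left(B \right)} = 4592 B$ ($K{\left(B \right)} = 4 \cdot 574 \left(B + B\right) = 4 \cdot 574 \cdot 2 B = 4 \cdot 1148 B = 4592 B$)
$\left(K{\left(696 \right)} + 256031\right) \left(71380 - 290806\right) = \left(4592 \cdot 696 + 256031\right) \left(71380 - 290806\right) = \left(3196032 + 256031\right) \left(-219426\right) = 3452063 \left(-219426\right) = -757472375838$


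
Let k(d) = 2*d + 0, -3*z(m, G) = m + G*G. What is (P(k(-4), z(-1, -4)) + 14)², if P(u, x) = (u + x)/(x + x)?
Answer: 23409/100 ≈ 234.09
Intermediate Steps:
z(m, G) = -m/3 - G²/3 (z(m, G) = -(m + G*G)/3 = -(m + G²)/3 = -m/3 - G²/3)
k(d) = 2*d
P(u, x) = (u + x)/(2*x) (P(u, x) = (u + x)/((2*x)) = (u + x)*(1/(2*x)) = (u + x)/(2*x))
(P(k(-4), z(-1, -4)) + 14)² = ((2*(-4) + (-⅓*(-1) - ⅓*(-4)²))/(2*(-⅓*(-1) - ⅓*(-4)²)) + 14)² = ((-8 + (⅓ - ⅓*16))/(2*(⅓ - ⅓*16)) + 14)² = ((-8 + (⅓ - 16/3))/(2*(⅓ - 16/3)) + 14)² = ((½)*(-8 - 5)/(-5) + 14)² = ((½)*(-⅕)*(-13) + 14)² = (13/10 + 14)² = (153/10)² = 23409/100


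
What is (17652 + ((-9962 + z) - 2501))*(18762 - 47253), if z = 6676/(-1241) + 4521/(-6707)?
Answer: -1229092299507150/8323387 ≈ -1.4767e+8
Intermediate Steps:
z = -50386493/8323387 (z = 6676*(-1/1241) + 4521*(-1/6707) = -6676/1241 - 4521/6707 = -50386493/8323387 ≈ -6.0536)
(17652 + ((-9962 + z) - 2501))*(18762 - 47253) = (17652 + ((-9962 - 50386493/8323387) - 2501))*(18762 - 47253) = (17652 + (-82967967787/8323387 - 2501))*(-28491) = (17652 - 103784758674/8323387)*(-28491) = (43139668650/8323387)*(-28491) = -1229092299507150/8323387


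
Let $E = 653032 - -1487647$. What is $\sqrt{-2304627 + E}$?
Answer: $2 i \sqrt{40987} \approx 404.9 i$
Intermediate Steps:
$E = 2140679$ ($E = 653032 + 1487647 = 2140679$)
$\sqrt{-2304627 + E} = \sqrt{-2304627 + 2140679} = \sqrt{-163948} = 2 i \sqrt{40987}$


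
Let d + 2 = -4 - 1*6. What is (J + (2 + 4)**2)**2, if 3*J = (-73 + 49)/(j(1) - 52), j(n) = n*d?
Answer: 83521/64 ≈ 1305.0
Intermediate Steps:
d = -12 (d = -2 + (-4 - 1*6) = -2 + (-4 - 6) = -2 - 10 = -12)
j(n) = -12*n (j(n) = n*(-12) = -12*n)
J = 1/8 (J = ((-73 + 49)/(-12*1 - 52))/3 = (-24/(-12 - 52))/3 = (-24/(-64))/3 = (-24*(-1/64))/3 = (1/3)*(3/8) = 1/8 ≈ 0.12500)
(J + (2 + 4)**2)**2 = (1/8 + (2 + 4)**2)**2 = (1/8 + 6**2)**2 = (1/8 + 36)**2 = (289/8)**2 = 83521/64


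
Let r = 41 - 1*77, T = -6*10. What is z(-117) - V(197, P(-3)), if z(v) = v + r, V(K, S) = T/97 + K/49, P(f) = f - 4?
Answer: -743378/4753 ≈ -156.40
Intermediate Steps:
P(f) = -4 + f
T = -60
r = -36 (r = 41 - 77 = -36)
V(K, S) = -60/97 + K/49
z(v) = -36 + v (z(v) = v - 36 = -36 + v)
z(-117) - V(197, P(-3)) = (-36 - 117) - (-60/97 + (1/49)*197) = -153 - (-60/97 + 197/49) = -153 - 1*16169/4753 = -153 - 16169/4753 = -743378/4753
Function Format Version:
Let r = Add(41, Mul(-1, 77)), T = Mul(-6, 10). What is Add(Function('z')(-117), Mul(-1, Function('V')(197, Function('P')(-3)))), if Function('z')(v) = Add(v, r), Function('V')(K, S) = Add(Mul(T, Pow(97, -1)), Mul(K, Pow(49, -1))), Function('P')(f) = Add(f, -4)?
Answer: Rational(-743378, 4753) ≈ -156.40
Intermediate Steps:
Function('P')(f) = Add(-4, f)
T = -60
r = -36 (r = Add(41, -77) = -36)
Function('V')(K, S) = Add(Rational(-60, 97), Mul(Rational(1, 49), K)) (Function('V')(K, S) = Add(Mul(-60, Pow(97, -1)), Mul(K, Pow(49, -1))) = Add(Mul(-60, Rational(1, 97)), Mul(K, Rational(1, 49))) = Add(Rational(-60, 97), Mul(Rational(1, 49), K)))
Function('z')(v) = Add(-36, v) (Function('z')(v) = Add(v, -36) = Add(-36, v))
Add(Function('z')(-117), Mul(-1, Function('V')(197, Function('P')(-3)))) = Add(Add(-36, -117), Mul(-1, Add(Rational(-60, 97), Mul(Rational(1, 49), 197)))) = Add(-153, Mul(-1, Add(Rational(-60, 97), Rational(197, 49)))) = Add(-153, Mul(-1, Rational(16169, 4753))) = Add(-153, Rational(-16169, 4753)) = Rational(-743378, 4753)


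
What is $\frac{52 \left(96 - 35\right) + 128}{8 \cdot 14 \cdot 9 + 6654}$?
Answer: $\frac{550}{1277} \approx 0.4307$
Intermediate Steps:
$\frac{52 \left(96 - 35\right) + 128}{8 \cdot 14 \cdot 9 + 6654} = \frac{52 \cdot 61 + 128}{112 \cdot 9 + 6654} = \frac{3172 + 128}{1008 + 6654} = \frac{3300}{7662} = 3300 \cdot \frac{1}{7662} = \frac{550}{1277}$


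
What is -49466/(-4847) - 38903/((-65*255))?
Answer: 1008461791/80339025 ≈ 12.553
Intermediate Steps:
-49466/(-4847) - 38903/((-65*255)) = -49466*(-1/4847) - 38903/(-16575) = 49466/4847 - 38903*(-1/16575) = 49466/4847 + 38903/16575 = 1008461791/80339025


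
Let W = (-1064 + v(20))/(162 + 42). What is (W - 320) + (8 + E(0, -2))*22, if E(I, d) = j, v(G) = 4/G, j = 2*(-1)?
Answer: -65693/340 ≈ -193.21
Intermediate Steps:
j = -2
E(I, d) = -2
W = -1773/340 (W = (-1064 + 4/20)/(162 + 42) = (-1064 + 4*(1/20))/204 = (-1064 + ⅕)*(1/204) = -5319/5*1/204 = -1773/340 ≈ -5.2147)
(W - 320) + (8 + E(0, -2))*22 = (-1773/340 - 320) + (8 - 2)*22 = -110573/340 + 6*22 = -110573/340 + 132 = -65693/340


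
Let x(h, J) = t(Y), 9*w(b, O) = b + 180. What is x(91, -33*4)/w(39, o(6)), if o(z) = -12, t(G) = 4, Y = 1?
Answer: 12/73 ≈ 0.16438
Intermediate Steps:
w(b, O) = 20 + b/9 (w(b, O) = (b + 180)/9 = (180 + b)/9 = 20 + b/9)
x(h, J) = 4
x(91, -33*4)/w(39, o(6)) = 4/(20 + (1/9)*39) = 4/(20 + 13/3) = 4/(73/3) = 4*(3/73) = 12/73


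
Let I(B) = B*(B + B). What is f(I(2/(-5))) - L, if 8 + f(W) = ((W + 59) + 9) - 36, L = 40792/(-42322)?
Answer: 13375788/529025 ≈ 25.284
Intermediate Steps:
I(B) = 2*B² (I(B) = B*(2*B) = 2*B²)
L = -20396/21161 (L = 40792*(-1/42322) = -20396/21161 ≈ -0.96385)
f(W) = 24 + W (f(W) = -8 + (((W + 59) + 9) - 36) = -8 + (((59 + W) + 9) - 36) = -8 + ((68 + W) - 36) = -8 + (32 + W) = 24 + W)
f(I(2/(-5))) - L = (24 + 2*(2/(-5))²) - 1*(-20396/21161) = (24 + 2*(2*(-⅕))²) + 20396/21161 = (24 + 2*(-⅖)²) + 20396/21161 = (24 + 2*(4/25)) + 20396/21161 = (24 + 8/25) + 20396/21161 = 608/25 + 20396/21161 = 13375788/529025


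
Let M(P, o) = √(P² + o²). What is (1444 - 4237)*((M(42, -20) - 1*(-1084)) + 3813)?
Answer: -13677321 - 5586*√541 ≈ -1.3807e+7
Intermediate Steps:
(1444 - 4237)*((M(42, -20) - 1*(-1084)) + 3813) = (1444 - 4237)*((√(42² + (-20)²) - 1*(-1084)) + 3813) = -2793*((√(1764 + 400) + 1084) + 3813) = -2793*((√2164 + 1084) + 3813) = -2793*((2*√541 + 1084) + 3813) = -2793*((1084 + 2*√541) + 3813) = -2793*(4897 + 2*√541) = -13677321 - 5586*√541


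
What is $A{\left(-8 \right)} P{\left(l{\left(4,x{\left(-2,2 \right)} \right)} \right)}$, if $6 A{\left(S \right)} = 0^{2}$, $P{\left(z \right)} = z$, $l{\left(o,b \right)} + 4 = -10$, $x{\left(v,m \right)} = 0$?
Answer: $0$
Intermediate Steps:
$l{\left(o,b \right)} = -14$ ($l{\left(o,b \right)} = -4 - 10 = -14$)
$A{\left(S \right)} = 0$ ($A{\left(S \right)} = \frac{0^{2}}{6} = \frac{1}{6} \cdot 0 = 0$)
$A{\left(-8 \right)} P{\left(l{\left(4,x{\left(-2,2 \right)} \right)} \right)} = 0 \left(-14\right) = 0$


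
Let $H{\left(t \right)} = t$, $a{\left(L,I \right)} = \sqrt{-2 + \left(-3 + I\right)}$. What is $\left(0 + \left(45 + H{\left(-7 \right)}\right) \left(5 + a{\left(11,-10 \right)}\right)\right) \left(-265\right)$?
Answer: $-50350 - 10070 i \sqrt{15} \approx -50350.0 - 39001.0 i$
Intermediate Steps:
$a{\left(L,I \right)} = \sqrt{-5 + I}$
$\left(0 + \left(45 + H{\left(-7 \right)}\right) \left(5 + a{\left(11,-10 \right)}\right)\right) \left(-265\right) = \left(0 + \left(45 - 7\right) \left(5 + \sqrt{-5 - 10}\right)\right) \left(-265\right) = \left(0 + 38 \left(5 + \sqrt{-15}\right)\right) \left(-265\right) = \left(0 + 38 \left(5 + i \sqrt{15}\right)\right) \left(-265\right) = \left(0 + \left(190 + 38 i \sqrt{15}\right)\right) \left(-265\right) = \left(190 + 38 i \sqrt{15}\right) \left(-265\right) = -50350 - 10070 i \sqrt{15}$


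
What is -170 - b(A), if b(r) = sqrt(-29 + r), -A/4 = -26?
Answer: -170 - 5*sqrt(3) ≈ -178.66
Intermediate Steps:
A = 104 (A = -4*(-26) = 104)
-170 - b(A) = -170 - sqrt(-29 + 104) = -170 - sqrt(75) = -170 - 5*sqrt(3)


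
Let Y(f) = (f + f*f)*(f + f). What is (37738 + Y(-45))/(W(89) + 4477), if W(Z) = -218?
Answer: -140462/4259 ≈ -32.980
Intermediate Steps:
Y(f) = 2*f*(f + f²) (Y(f) = (f + f²)*(2*f) = 2*f*(f + f²))
(37738 + Y(-45))/(W(89) + 4477) = (37738 + 2*(-45)²*(1 - 45))/(-218 + 4477) = (37738 + 2*2025*(-44))/4259 = (37738 - 178200)*(1/4259) = -140462*1/4259 = -140462/4259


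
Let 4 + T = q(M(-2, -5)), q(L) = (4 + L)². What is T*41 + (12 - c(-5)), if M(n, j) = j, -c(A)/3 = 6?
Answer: -93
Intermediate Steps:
c(A) = -18 (c(A) = -3*6 = -18)
T = -3 (T = -4 + (4 - 5)² = -4 + (-1)² = -4 + 1 = -3)
T*41 + (12 - c(-5)) = -3*41 + (12 - 1*(-18)) = -123 + (12 + 18) = -123 + 30 = -93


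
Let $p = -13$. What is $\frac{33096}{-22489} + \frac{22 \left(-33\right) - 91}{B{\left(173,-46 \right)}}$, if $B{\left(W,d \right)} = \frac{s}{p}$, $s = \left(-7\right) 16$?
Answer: $- \frac{242562421}{2518768} \approx -96.302$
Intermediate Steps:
$s = -112$
$B{\left(W,d \right)} = \frac{112}{13}$ ($B{\left(W,d \right)} = - \frac{112}{-13} = \left(-112\right) \left(- \frac{1}{13}\right) = \frac{112}{13}$)
$\frac{33096}{-22489} + \frac{22 \left(-33\right) - 91}{B{\left(173,-46 \right)}} = \frac{33096}{-22489} + \frac{22 \left(-33\right) - 91}{\frac{112}{13}} = 33096 \left(- \frac{1}{22489}\right) + \left(-726 - 91\right) \frac{13}{112} = - \frac{33096}{22489} - \frac{10621}{112} = - \frac{242562421}{2518768}$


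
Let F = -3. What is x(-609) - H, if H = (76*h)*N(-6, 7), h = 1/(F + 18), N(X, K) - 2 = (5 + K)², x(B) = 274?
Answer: -6986/15 ≈ -465.73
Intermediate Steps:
N(X, K) = 2 + (5 + K)²
h = 1/15 (h = 1/(-3 + 18) = 1/15 ≈ 0.066667)
H = 11096/15 (H = (76*(1/15))*(2 + (5 + 7)²) = 76*(2 + 12²)/15 = 76*(2 + 144)/15 = (76/15)*146 = 11096/15 ≈ 739.73)
x(-609) - H = 274 - 1*11096/15 = 274 - 11096/15 = -6986/15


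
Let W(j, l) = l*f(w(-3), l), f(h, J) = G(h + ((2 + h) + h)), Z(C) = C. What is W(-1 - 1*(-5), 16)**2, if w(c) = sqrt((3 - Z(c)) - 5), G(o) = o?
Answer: 6400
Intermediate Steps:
w(c) = sqrt(-2 - c) (w(c) = sqrt((3 - c) - 5) = sqrt(-2 - c))
f(h, J) = 2 + 3*h (f(h, J) = h + ((2 + h) + h) = h + (2 + 2*h) = 2 + 3*h)
W(j, l) = 5*l (W(j, l) = l*(2 + 3*sqrt(-2 - 1*(-3))) = l*(2 + 3*sqrt(-2 + 3)) = l*(2 + 3*sqrt(1)) = l*(2 + 3*1) = l*(2 + 3) = l*5 = 5*l)
W(-1 - 1*(-5), 16)**2 = (5*16)**2 = 80**2 = 6400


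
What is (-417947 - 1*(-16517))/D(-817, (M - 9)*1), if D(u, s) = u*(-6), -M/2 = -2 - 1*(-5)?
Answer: -66905/817 ≈ -81.891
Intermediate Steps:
M = -6 (M = -2*(-2 - 1*(-5)) = -2*(-2 + 5) = -2*3 = -6)
D(u, s) = -6*u
(-417947 - 1*(-16517))/D(-817, (M - 9)*1) = (-417947 - 1*(-16517))/((-6*(-817))) = (-417947 + 16517)/4902 = -401430*1/4902 = -66905/817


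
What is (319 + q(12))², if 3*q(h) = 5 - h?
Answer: 902500/9 ≈ 1.0028e+5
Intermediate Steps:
q(h) = 5/3 - h/3 (q(h) = (5 - h)/3 = 5/3 - h/3)
(319 + q(12))² = (319 + (5/3 - ⅓*12))² = (319 + (5/3 - 4))² = (319 - 7/3)² = (950/3)² = 902500/9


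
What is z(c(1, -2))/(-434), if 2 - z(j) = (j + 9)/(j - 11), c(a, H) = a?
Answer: -3/434 ≈ -0.0069124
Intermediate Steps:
z(j) = 2 - (9 + j)/(-11 + j) (z(j) = 2 - (j + 9)/(j - 11) = 2 - (9 + j)/(-11 + j))
z(c(1, -2))/(-434) = ((-31 + 1)/(-11 + 1))/(-434) = (-30/(-10))*(-1/434) = -⅒*(-30)*(-1/434) = 3*(-1/434) = -3/434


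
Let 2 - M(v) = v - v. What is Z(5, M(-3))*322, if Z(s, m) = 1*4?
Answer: 1288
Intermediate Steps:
M(v) = 2 (M(v) = 2 - (v - v) = 2 - 1*0 = 2 + 0 = 2)
Z(s, m) = 4
Z(5, M(-3))*322 = 4*322 = 1288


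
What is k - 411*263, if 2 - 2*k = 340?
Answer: -108262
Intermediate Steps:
k = -169 (k = 1 - 1/2*340 = 1 - 170 = -169)
k - 411*263 = -169 - 411*263 = -169 - 108093 = -108262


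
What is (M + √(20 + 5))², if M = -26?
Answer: 441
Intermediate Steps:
(M + √(20 + 5))² = (-26 + √(20 + 5))² = (-26 + √25)² = (-26 + 5)² = (-21)² = 441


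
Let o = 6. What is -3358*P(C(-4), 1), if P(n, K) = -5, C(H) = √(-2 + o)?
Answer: 16790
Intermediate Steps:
C(H) = 2 (C(H) = √(-2 + 6) = √4 = 2)
-3358*P(C(-4), 1) = -3358*(-5) = 16790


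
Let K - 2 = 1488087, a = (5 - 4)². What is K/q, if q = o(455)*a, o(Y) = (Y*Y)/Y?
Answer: 1488089/455 ≈ 3270.5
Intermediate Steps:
a = 1 (a = 1² = 1)
K = 1488089 (K = 2 + 1488087 = 1488089)
o(Y) = Y (o(Y) = Y²/Y = Y)
q = 455 (q = 455*1 = 455)
K/q = 1488089/455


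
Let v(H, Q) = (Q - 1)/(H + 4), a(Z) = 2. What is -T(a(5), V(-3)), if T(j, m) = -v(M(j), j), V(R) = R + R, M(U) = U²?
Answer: ⅛ ≈ 0.12500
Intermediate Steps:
v(H, Q) = (-1 + Q)/(4 + H)
V(R) = 2*R
T(j, m) = -(-1 + j)/(4 + j²)
-T(a(5), V(-3)) = -(1 - 1*2)/(4 + 2²) = -(1 - 2)/(4 + 4) = -(-1)/8 = -1*(-⅛) = ⅛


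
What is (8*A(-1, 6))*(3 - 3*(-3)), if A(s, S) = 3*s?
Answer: -288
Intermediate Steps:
(8*A(-1, 6))*(3 - 3*(-3)) = (8*(3*(-1)))*(3 - 3*(-3)) = (8*(-3))*(3 + 9) = -24*12 = -288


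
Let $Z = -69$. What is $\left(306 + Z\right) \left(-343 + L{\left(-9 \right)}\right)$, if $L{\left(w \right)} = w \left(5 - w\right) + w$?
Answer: $-113286$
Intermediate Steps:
$L{\left(w \right)} = w + w \left(5 - w\right)$
$\left(306 + Z\right) \left(-343 + L{\left(-9 \right)}\right) = \left(306 - 69\right) \left(-343 - 9 \left(6 - -9\right)\right) = 237 \left(-343 - 9 \left(6 + 9\right)\right) = 237 \left(-343 - 135\right) = 237 \left(-478\right) = -113286$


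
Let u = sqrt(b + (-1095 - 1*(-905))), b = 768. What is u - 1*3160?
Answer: -3160 + 17*sqrt(2) ≈ -3136.0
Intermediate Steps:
u = 17*sqrt(2) (u = sqrt(768 + (-1095 - 1*(-905))) = sqrt(768 + (-1095 + 905)) = sqrt(768 - 190) = sqrt(578) = 17*sqrt(2) ≈ 24.042)
u - 1*3160 = 17*sqrt(2) - 1*3160 = 17*sqrt(2) - 3160 = -3160 + 17*sqrt(2)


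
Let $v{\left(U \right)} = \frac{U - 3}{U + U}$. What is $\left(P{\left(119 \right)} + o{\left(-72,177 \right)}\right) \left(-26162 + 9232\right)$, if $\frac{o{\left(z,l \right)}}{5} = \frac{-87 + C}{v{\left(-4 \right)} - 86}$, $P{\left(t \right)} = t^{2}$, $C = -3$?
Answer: $- \frac{54442596710}{227} \approx -2.3984 \cdot 10^{8}$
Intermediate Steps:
$v{\left(U \right)} = \frac{-3 + U}{2 U}$
$o{\left(z,l \right)} = \frac{1200}{227}$ ($o{\left(z,l \right)} = 5 \frac{-87 - 3}{\frac{-3 - 4}{2 \left(-4\right)} - 86} = 5 \left(- \frac{90}{\frac{1}{2} \left(- \frac{1}{4}\right) \left(-7\right) - 86}\right) = 5 \left(- \frac{90}{\frac{7}{8} - 86}\right) = 5 \left(- \frac{90}{- \frac{681}{8}}\right) = 5 \left(\left(-90\right) \left(- \frac{8}{681}\right)\right) = 5 \cdot \frac{240}{227} = \frac{1200}{227}$)
$\left(P{\left(119 \right)} + o{\left(-72,177 \right)}\right) \left(-26162 + 9232\right) = \left(119^{2} + \frac{1200}{227}\right) \left(-26162 + 9232\right) = \left(14161 + \frac{1200}{227}\right) \left(-16930\right) = \frac{3215747}{227} \left(-16930\right) = - \frac{54442596710}{227}$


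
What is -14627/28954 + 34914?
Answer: 1010885329/28954 ≈ 34914.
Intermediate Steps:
-14627/28954 + 34914 = 1010885329/28954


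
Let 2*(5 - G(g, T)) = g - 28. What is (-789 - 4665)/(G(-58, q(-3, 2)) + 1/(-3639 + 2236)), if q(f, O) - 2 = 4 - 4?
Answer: -7651962/67343 ≈ -113.63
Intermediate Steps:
q(f, O) = 2 (q(f, O) = 2 + (4 - 4) = 2 + 0 = 2)
G(g, T) = 19 - g/2 (G(g, T) = 5 - (g - 28)/2 = 5 - (-28 + g)/2 = 5 + (14 - g/2) = 19 - g/2)
(-789 - 4665)/(G(-58, q(-3, 2)) + 1/(-3639 + 2236)) = (-789 - 4665)/((19 - 1/2*(-58)) + 1/(-3639 + 2236)) = -5454/((19 + 29) + 1/(-1403)) = -5454/(48 - 1/1403) = -5454/67343/1403 = -5454*1403/67343 = -7651962/67343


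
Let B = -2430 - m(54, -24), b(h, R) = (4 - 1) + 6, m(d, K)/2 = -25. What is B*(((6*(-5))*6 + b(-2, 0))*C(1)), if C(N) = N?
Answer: 406980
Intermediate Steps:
m(d, K) = -50 (m(d, K) = 2*(-25) = -50)
b(h, R) = 9 (b(h, R) = 3 + 6 = 9)
B = -2380 (B = -2430 - 1*(-50) = -2430 + 50 = -2380)
B*(((6*(-5))*6 + b(-2, 0))*C(1)) = -2380*((6*(-5))*6 + 9) = -2380*(-30*6 + 9) = -2380*(-180 + 9) = -(-406980) = -2380*(-171) = 406980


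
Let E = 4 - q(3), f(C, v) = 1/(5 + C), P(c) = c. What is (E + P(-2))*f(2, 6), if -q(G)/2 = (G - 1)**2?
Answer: 10/7 ≈ 1.4286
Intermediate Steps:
q(G) = -2*(-1 + G)**2 (q(G) = -2*(G - 1)**2 = -2*(-1 + G)**2)
E = 12 (E = 4 - (-2)*(-1 + 3)**2 = 4 - (-2)*2**2 = 4 - (-2)*4 = 4 - 1*(-8) = 4 + 8 = 12)
(E + P(-2))*f(2, 6) = (12 - 2)/(5 + 2) = 10/7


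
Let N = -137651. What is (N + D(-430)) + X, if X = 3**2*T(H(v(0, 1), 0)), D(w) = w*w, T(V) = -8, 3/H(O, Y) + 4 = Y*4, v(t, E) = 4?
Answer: 47177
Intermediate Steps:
H(O, Y) = 3/(-4 + 4*Y) (H(O, Y) = 3/(-4 + Y*4) = 3/(-4 + 4*Y))
D(w) = w**2
X = -72 (X = 3**2*(-8) = 9*(-8) = -72)
(N + D(-430)) + X = (-137651 + (-430)**2) - 72 = (-137651 + 184900) - 72 = 47249 - 72 = 47177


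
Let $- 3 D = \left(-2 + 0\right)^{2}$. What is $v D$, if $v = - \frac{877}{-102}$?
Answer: $- \frac{1754}{153} \approx -11.464$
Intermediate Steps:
$D = - \frac{4}{3}$ ($D = - \frac{\left(-2 + 0\right)^{2}}{3} = - \frac{\left(-2\right)^{2}}{3} = \left(- \frac{1}{3}\right) 4 = - \frac{4}{3} \approx -1.3333$)
$v = \frac{877}{102}$ ($v = \left(-877\right) \left(- \frac{1}{102}\right) = \frac{877}{102} \approx 8.598$)
$v D = \frac{877}{102} \left(- \frac{4}{3}\right) = - \frac{1754}{153}$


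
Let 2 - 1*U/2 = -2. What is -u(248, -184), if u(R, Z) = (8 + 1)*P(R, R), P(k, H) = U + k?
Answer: -2304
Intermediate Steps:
U = 8 (U = 4 - 2*(-2) = 4 + 4 = 8)
P(k, H) = 8 + k
u(R, Z) = 72 + 9*R (u(R, Z) = (8 + 1)*(8 + R) = 9*(8 + R) = 72 + 9*R)
-u(248, -184) = -(72 + 9*248) = -(72 + 2232) = -1*2304 = -2304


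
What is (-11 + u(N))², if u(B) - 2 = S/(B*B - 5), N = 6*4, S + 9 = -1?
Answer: 26512201/326041 ≈ 81.316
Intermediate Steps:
S = -10 (S = -9 - 1 = -10)
N = 24
u(B) = 2 - 10/(-5 + B²) (u(B) = 2 - 10/(B*B - 5) = 2 - 10/(B² - 5) = 2 - 10/(-5 + B²))
(-11 + u(N))² = (-11 + 2*(-10 + 24²)/(-5 + 24²))² = (-11 + 2*(-10 + 576)/(-5 + 576))² = (-11 + 2*566/571)² = (-11 + 2*(1/571)*566)² = (-11 + 1132/571)² = (-5149/571)² = 26512201/326041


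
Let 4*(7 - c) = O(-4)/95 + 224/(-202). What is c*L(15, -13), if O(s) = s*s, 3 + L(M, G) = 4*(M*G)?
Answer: -54356643/9595 ≈ -5665.1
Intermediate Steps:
L(M, G) = -3 + 4*G*M (L(M, G) = -3 + 4*(M*G) = -3 + 4*(G*M) = -3 + 4*G*M)
O(s) = s²
c = 69421/9595 (c = 7 - ((-4)²/95 + 224/(-202))/4 = 7 - (16*(1/95) + 224*(-1/202))/4 = 7 - (16/95 - 112/101)/4 = 7 - ¼*(-9024/9595) = 7 + 2256/9595 = 69421/9595 ≈ 7.2351)
c*L(15, -13) = 69421*(-3 + 4*(-13)*15)/9595 = 69421*(-3 - 780)/9595 = (69421/9595)*(-783) = -54356643/9595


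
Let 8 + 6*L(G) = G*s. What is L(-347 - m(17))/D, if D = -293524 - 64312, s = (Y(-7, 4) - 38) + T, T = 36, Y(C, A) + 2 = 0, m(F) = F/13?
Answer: -2251/3488901 ≈ -0.00064519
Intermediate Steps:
m(F) = F/13 (m(F) = F*(1/13) = F/13)
Y(C, A) = -2 (Y(C, A) = -2 + 0 = -2)
s = -4 (s = (-2 - 38) + 36 = -40 + 36 = -4)
L(G) = -4/3 - 2*G/3 (L(G) = -4/3 + (G*(-4))/6 = -4/3 + (-4*G)/6 = -4/3 - 2*G/3)
D = -357836
L(-347 - m(17))/D = (-4/3 - 2*(-347 - 17/13)/3)/(-357836) = (-4/3 - 2*(-347 - 1*17/13)/3)*(-1/357836) = (-4/3 - 2*(-347 - 17/13)/3)*(-1/357836) = (-4/3 - ⅔*(-4528/13))*(-1/357836) = (-4/3 + 9056/39)*(-1/357836) = (9004/39)*(-1/357836) = -2251/3488901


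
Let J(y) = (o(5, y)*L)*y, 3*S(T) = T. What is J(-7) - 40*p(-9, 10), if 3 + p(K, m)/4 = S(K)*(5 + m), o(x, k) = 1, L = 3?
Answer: 7659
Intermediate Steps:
S(T) = T/3
p(K, m) = -12 + 4*K*(5 + m)/3 (p(K, m) = -12 + 4*((K/3)*(5 + m)) = -12 + 4*(K*(5 + m)/3) = -12 + 4*K*(5 + m)/3)
J(y) = 3*y (J(y) = (1*3)*y = 3*y)
J(-7) - 40*p(-9, 10) = 3*(-7) - 40*(-12 + (20/3)*(-9) + (4/3)*(-9)*10) = -21 - 40*(-12 - 60 - 120) = -21 - 40*(-192) = -21 + 7680 = 7659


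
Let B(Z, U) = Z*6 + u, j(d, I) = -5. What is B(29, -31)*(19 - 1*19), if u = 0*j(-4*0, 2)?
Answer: 0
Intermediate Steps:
u = 0 (u = 0*(-5) = 0)
B(Z, U) = 6*Z (B(Z, U) = Z*6 + 0 = 6*Z + 0 = 6*Z)
B(29, -31)*(19 - 1*19) = (6*29)*(19 - 1*19) = 174*(19 - 19) = 174*0 = 0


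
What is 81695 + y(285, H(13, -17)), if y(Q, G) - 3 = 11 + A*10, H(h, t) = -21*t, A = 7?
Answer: 81779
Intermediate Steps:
y(Q, G) = 84 (y(Q, G) = 3 + (11 + 7*10) = 3 + (11 + 70) = 3 + 81 = 84)
81695 + y(285, H(13, -17)) = 81695 + 84 = 81779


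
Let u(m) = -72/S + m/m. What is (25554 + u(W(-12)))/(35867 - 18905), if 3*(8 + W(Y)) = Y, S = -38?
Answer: 485581/322278 ≈ 1.5067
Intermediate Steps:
W(Y) = -8 + Y/3
u(m) = 55/19 (u(m) = -72/(-38) + m/m = -72*(-1/38) + 1 = 36/19 + 1 = 55/19)
(25554 + u(W(-12)))/(35867 - 18905) = (25554 + 55/19)/(35867 - 18905) = (485581/19)/16962 = (485581/19)*(1/16962) = 485581/322278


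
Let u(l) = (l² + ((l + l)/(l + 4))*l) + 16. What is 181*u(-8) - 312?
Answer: 8376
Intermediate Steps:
u(l) = 16 + l² + 2*l²/(4 + l) (u(l) = (l² + ((2*l)/(4 + l))*l) + 16 = (l² + (2*l/(4 + l))*l) + 16 = (l² + 2*l²/(4 + l)) + 16 = 16 + l² + 2*l²/(4 + l))
181*u(-8) - 312 = 181*((64 + (-8)³ + 6*(-8)² + 16*(-8))/(4 - 8)) - 312 = 181*((64 - 512 + 6*64 - 128)/(-4)) - 312 = 181*(-(64 - 512 + 384 - 128)/4) - 312 = 181*(-¼*(-192)) - 312 = 181*48 - 312 = 8688 - 312 = 8376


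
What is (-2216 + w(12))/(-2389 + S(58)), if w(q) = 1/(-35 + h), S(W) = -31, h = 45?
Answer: 22159/24200 ≈ 0.91566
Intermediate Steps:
w(q) = 1/10 (w(q) = 1/(-35 + 45) = 1/10)
(-2216 + w(12))/(-2389 + S(58)) = (-2216 + 1/10)/(-2389 - 31) = -22159/10/(-2420) = -22159/10*(-1/2420) = 22159/24200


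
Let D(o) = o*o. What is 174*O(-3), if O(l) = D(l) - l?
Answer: 2088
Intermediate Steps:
D(o) = o²
O(l) = l² - l
174*O(-3) = 174*(-3*(-1 - 3)) = 174*(-3*(-4)) = 174*12 = 2088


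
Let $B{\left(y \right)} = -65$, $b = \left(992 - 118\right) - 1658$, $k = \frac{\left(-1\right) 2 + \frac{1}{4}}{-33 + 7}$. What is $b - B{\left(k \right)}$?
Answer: $-719$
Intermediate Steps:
$k = \frac{7}{104}$ ($k = \frac{-2 + \frac{1}{4}}{-26} = \left(- \frac{7}{4}\right) \left(- \frac{1}{26}\right) = \frac{7}{104} \approx 0.067308$)
$b = -784$ ($b = 874 - 1658 = -784$)
$b - B{\left(k \right)} = -784 - -65 = -784 + 65 = -719$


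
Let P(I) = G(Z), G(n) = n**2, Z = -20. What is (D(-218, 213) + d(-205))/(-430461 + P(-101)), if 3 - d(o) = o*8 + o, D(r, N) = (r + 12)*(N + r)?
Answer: -2878/430061 ≈ -0.0066921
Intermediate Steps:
D(r, N) = (12 + r)*(N + r)
P(I) = 400 (P(I) = (-20)**2 = 400)
d(o) = 3 - 9*o (d(o) = 3 - (o*8 + o) = 3 - (8*o + o) = 3 - 9*o)
(D(-218, 213) + d(-205))/(-430461 + P(-101)) = (((-218)**2 + 12*213 + 12*(-218) + 213*(-218)) + (3 - 9*(-205)))/(-430461 + 400) = ((47524 + 2556 - 2616 - 46434) + (3 + 1845))/(-430061) = (1030 + 1848)*(-1/430061) = 2878*(-1/430061) = -2878/430061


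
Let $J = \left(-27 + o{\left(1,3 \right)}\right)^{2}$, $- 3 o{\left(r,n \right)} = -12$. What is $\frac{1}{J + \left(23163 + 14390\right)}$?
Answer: $\frac{1}{38082} \approx 2.6259 \cdot 10^{-5}$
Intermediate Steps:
$o{\left(r,n \right)} = 4$ ($o{\left(r,n \right)} = \left(- \frac{1}{3}\right) \left(-12\right) = 4$)
$J = 529$ ($J = \left(-27 + 4\right)^{2} = \left(-23\right)^{2} = 529$)
$\frac{1}{J + \left(23163 + 14390\right)} = \frac{1}{529 + \left(23163 + 14390\right)} = \frac{1}{529 + 37553} = \frac{1}{38082}$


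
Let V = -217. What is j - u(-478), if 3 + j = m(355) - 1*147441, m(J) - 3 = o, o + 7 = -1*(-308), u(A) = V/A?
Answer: -70333137/478 ≈ -1.4714e+5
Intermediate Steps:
u(A) = -217/A
o = 301 (o = -7 - 1*(-308) = -7 + 308 = 301)
m(J) = 304 (m(J) = 3 + 301 = 304)
j = -147140 (j = -3 + (304 - 1*147441) = -3 + (304 - 147441) = -3 - 147137 = -147140)
j - u(-478) = -147140 - (-217)/(-478) = -147140 - (-217)*(-1)/478 = -147140 - 1*217/478 = -147140 - 217/478 = -70333137/478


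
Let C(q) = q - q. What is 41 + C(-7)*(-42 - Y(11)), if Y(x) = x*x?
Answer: 41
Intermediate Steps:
C(q) = 0
Y(x) = x²
41 + C(-7)*(-42 - Y(11)) = 41 + 0*(-42 - 1*11²) = 41 + 0*(-42 - 1*121) = 41 + 0*(-42 - 121) = 41 + 0*(-163) = 41 + 0 = 41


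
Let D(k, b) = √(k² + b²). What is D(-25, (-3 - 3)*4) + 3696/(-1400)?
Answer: -66/25 + √1201 ≈ 32.015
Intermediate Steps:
D(k, b) = √(b² + k²)
D(-25, (-3 - 3)*4) + 3696/(-1400) = √(((-3 - 3)*4)² + (-25)²) + 3696/(-1400) = √((-6*4)² + 625) + 3696*(-1/1400) = √((-24)² + 625) - 66/25 = √(576 + 625) - 66/25 = √1201 - 66/25 = -66/25 + √1201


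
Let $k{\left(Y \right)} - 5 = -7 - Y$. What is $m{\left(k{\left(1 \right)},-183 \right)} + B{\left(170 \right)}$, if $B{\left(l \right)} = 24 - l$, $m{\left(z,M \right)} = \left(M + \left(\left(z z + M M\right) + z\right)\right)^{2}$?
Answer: $1109689198$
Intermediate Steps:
$k{\left(Y \right)} = -2 - Y$ ($k{\left(Y \right)} = 5 - \left(7 + Y\right) = -2 - Y$)
$m{\left(z,M \right)} = \left(M + z + M^{2} + z^{2}\right)^{2}$ ($m{\left(z,M \right)} = \left(M + \left(\left(z^{2} + M^{2}\right) + z\right)\right)^{2} = \left(M + \left(\left(M^{2} + z^{2}\right) + z\right)\right)^{2} = \left(M + \left(z + M^{2} + z^{2}\right)\right)^{2} = \left(M + z + M^{2} + z^{2}\right)^{2}$)
$m{\left(k{\left(1 \right)},-183 \right)} + B{\left(170 \right)} = \left(-183 - 3 + \left(-183\right)^{2} + \left(-2 - 1\right)^{2}\right)^{2} + \left(24 - 170\right) = \left(-183 - 3 + 33489 + \left(-2 - 1\right)^{2}\right)^{2} + \left(24 - 170\right) = \left(-183 - 3 + 33489 + \left(-3\right)^{2}\right)^{2} - 146 = \left(-183 - 3 + 33489 + 9\right)^{2} - 146 = 33312^{2} - 146 = 1109689344 - 146 = 1109689198$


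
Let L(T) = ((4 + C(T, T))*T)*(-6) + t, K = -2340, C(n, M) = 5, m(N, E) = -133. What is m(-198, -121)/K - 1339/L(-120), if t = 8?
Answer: -567589/3795480 ≈ -0.14954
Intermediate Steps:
L(T) = 8 - 54*T (L(T) = ((4 + 5)*T)*(-6) + 8 = (9*T)*(-6) + 8 = -54*T + 8 = 8 - 54*T)
m(-198, -121)/K - 1339/L(-120) = -133/(-2340) - 1339/(8 - 54*(-120)) = -133*(-1/2340) - 1339/(8 + 6480) = 133/2340 - 1339/6488 = -567589/3795480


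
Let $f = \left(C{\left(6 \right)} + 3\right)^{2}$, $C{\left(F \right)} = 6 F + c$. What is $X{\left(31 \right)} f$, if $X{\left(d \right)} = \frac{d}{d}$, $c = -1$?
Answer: $1444$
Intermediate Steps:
$X{\left(d \right)} = 1$
$C{\left(F \right)} = -1 + 6 F$ ($C{\left(F \right)} = 6 F - 1 = -1 + 6 F$)
$f = 1444$ ($f = \left(\left(-1 + 6 \cdot 6\right) + 3\right)^{2} = \left(\left(-1 + 36\right) + 3\right)^{2} = \left(35 + 3\right)^{2} = 38^{2} = 1444$)
$X{\left(31 \right)} f = 1 \cdot 1444 = 1444$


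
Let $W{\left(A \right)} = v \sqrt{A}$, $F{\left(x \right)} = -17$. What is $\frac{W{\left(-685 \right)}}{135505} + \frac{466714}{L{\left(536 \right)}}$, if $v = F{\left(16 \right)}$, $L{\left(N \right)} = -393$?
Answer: $- \frac{466714}{393} - \frac{17 i \sqrt{685}}{135505} \approx -1187.6 - 0.0032835 i$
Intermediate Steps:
$v = -17$
$W{\left(A \right)} = - 17 \sqrt{A}$
$\frac{W{\left(-685 \right)}}{135505} + \frac{466714}{L{\left(536 \right)}} = \frac{\left(-17\right) \sqrt{-685}}{135505} + \frac{466714}{-393} = - 17 i \sqrt{685} \cdot \frac{1}{135505} + 466714 \left(- \frac{1}{393}\right) = - 17 i \sqrt{685} \cdot \frac{1}{135505} - \frac{466714}{393} = - \frac{17 i \sqrt{685}}{135505} - \frac{466714}{393} = - \frac{466714}{393} - \frac{17 i \sqrt{685}}{135505}$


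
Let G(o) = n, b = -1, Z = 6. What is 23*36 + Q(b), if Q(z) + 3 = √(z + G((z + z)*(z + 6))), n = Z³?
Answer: 825 + √215 ≈ 839.66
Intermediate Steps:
n = 216 (n = 6³ = 216)
G(o) = 216
Q(z) = -3 + √(216 + z) (Q(z) = -3 + √(z + 216) = -3 + √(216 + z))
23*36 + Q(b) = 23*36 + (-3 + √(216 - 1)) = 828 + (-3 + √215) = 825 + √215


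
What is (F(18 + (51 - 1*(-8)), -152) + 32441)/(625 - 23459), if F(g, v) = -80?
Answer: -4623/3262 ≈ -1.4172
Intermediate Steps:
(F(18 + (51 - 1*(-8)), -152) + 32441)/(625 - 23459) = (-80 + 32441)/(625 - 23459) = 32361/(-22834) = 32361*(-1/22834) = -4623/3262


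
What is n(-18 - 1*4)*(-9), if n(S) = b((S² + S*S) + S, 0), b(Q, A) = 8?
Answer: -72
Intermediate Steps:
n(S) = 8
n(-18 - 1*4)*(-9) = 8*(-9) = -72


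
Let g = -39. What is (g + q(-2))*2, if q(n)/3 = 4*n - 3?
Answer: -144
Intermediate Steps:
q(n) = -9 + 12*n (q(n) = 3*(4*n - 3) = 3*(-3 + 4*n) = -9 + 12*n)
(g + q(-2))*2 = (-39 + (-9 + 12*(-2)))*2 = (-39 + (-9 - 24))*2 = (-39 - 33)*2 = -72*2 = -144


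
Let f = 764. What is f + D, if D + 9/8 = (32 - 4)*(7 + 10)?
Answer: 9911/8 ≈ 1238.9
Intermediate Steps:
D = 3799/8 (D = -9/8 + (32 - 4)*(7 + 10) = -9/8 + 28*17 = -9/8 + 476 = 3799/8 ≈ 474.88)
f + D = 764 + 3799/8 = 9911/8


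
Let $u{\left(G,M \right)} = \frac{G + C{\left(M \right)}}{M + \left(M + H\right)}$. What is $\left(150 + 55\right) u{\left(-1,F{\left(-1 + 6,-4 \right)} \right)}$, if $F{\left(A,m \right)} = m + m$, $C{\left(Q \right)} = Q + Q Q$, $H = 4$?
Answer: $- \frac{11275}{12} \approx -939.58$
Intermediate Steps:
$C{\left(Q \right)} = Q + Q^{2}$
$F{\left(A,m \right)} = 2 m$
$u{\left(G,M \right)} = \frac{G + M \left(1 + M\right)}{4 + 2 M}$ ($u{\left(G,M \right)} = \frac{G + M \left(1 + M\right)}{M + \left(M + 4\right)} = \frac{G + M \left(1 + M\right)}{M + \left(4 + M\right)} = \frac{G + M \left(1 + M\right)}{4 + 2 M}$)
$\left(150 + 55\right) u{\left(-1,F{\left(-1 + 6,-4 \right)} \right)} = \left(150 + 55\right) \frac{-1 + 2 \left(-4\right) \left(1 + 2 \left(-4\right)\right)}{2 \left(2 + 2 \left(-4\right)\right)} = 205 \frac{-1 - 8 \left(1 - 8\right)}{2 \left(2 - 8\right)} = 205 \frac{-1 - -56}{2 \left(-6\right)} = 205 \cdot \frac{1}{2} \left(- \frac{1}{6}\right) \left(-1 + 56\right) = 205 \cdot \frac{1}{2} \left(- \frac{1}{6}\right) 55 = 205 \left(- \frac{55}{12}\right) = - \frac{11275}{12}$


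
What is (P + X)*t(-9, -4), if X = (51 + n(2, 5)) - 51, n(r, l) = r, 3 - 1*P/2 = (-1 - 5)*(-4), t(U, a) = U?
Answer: 360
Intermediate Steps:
P = -42 (P = 6 - 2*(-1 - 5)*(-4) = 6 - (-12)*(-4) = 6 - 2*24 = 6 - 48 = -42)
X = 2 (X = (51 + 2) - 51 = 53 - 51 = 2)
(P + X)*t(-9, -4) = (-42 + 2)*(-9) = -40*(-9) = 360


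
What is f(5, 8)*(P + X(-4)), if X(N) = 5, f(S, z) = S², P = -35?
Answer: -750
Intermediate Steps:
f(5, 8)*(P + X(-4)) = 5²*(-35 + 5) = 25*(-30) = -750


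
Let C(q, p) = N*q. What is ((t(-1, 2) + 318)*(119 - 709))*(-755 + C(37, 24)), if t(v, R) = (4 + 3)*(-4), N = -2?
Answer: 141841900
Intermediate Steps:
C(q, p) = -2*q
t(v, R) = -28 (t(v, R) = 7*(-4) = -28)
((t(-1, 2) + 318)*(119 - 709))*(-755 + C(37, 24)) = ((-28 + 318)*(119 - 709))*(-755 - 2*37) = (290*(-590))*(-755 - 74) = -171100*(-829) = 141841900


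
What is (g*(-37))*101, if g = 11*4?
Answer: -164428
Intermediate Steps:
g = 44
(g*(-37))*101 = (44*(-37))*101 = -1628*101 = -164428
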